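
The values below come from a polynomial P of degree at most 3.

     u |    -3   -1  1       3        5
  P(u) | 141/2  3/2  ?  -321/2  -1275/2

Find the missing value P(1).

-23/2

The 4 known points determine the degree-3 polynomial uniquely.
Write P(u) = au^3 + bu^2 + cu + d. Substituting each data point gives a linear system:
  -27a + 9b - 3c + d = 141/2
  -a + b - c + d = 3/2
  27a + 9b + 3c + d = -321/2
  125a + 25b + 5c + d = -1275/2
Solving the system yields a = -4, b = -5, c = -5/2, d = 0.
So P(u) = -4u^3 - 5u^2 - (5/2)u.
Then P(1) = -23/2.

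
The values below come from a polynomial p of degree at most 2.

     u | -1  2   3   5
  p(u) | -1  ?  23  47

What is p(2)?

The 3 known points determine the degree-2 polynomial uniquely.
Write p(u) = au^2 + bu + c. Substituting each data point gives a linear system:
  a - b + c = -1
  9a + 3b + c = 23
  25a + 5b + c = 47
Solving the system yields a = 1, b = 4, c = 2.
So p(u) = u² + 4u + 2.
Then p(2) = 14.

14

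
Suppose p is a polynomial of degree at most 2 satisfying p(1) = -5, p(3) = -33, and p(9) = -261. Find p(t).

p(t) = -3t^2 - 2t

Using the Lagrange interpolation formula with nodes 1, 3, 9:
  L_0(t) = (t - 3)(t - 9) / 16
  L_1(t) = (t - 1)(t - 9) / -12
  L_2(t) = (t - 1)(t - 3) / 48
Then p(t) = -5·L_0(t) - 33·L_1(t) - 261·L_2(t).
Expanding and collecting terms gives p(t) = -3t² - 2t.
Check: p(3) = -33. ✓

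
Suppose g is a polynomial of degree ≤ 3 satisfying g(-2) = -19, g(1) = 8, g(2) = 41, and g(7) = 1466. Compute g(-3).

-84

Write g(n) = an^3 + bn^2 + cn + d. Substituting each data point gives a linear system:
  -8a + 4b - 2c + d = -19
  a + b + c + d = 8
  8a + 4b + 2c + d = 41
  343a + 49b + 7c + d = 1466
Solving the system yields a = 4, b = 2, c = -1, d = 3.
So g(n) = 4n^3 + 2n^2 - n + 3.
Then g(-3) = -84.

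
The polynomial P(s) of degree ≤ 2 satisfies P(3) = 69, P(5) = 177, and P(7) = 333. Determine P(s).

P(s) = 6s^2 + 6s - 3

Write P(s) = as^2 + bs + c. Substituting each data point gives a linear system:
  9a + 3b + c = 69
  25a + 5b + c = 177
  49a + 7b + c = 333
Solving the system yields a = 6, b = 6, c = -3.
So P(s) = 6s^2 + 6s - 3.
Check: P(7) = 333. ✓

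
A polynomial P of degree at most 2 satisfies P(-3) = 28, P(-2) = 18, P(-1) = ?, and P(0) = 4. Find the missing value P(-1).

10

On equispaced nodes a degree-2 polynomial has vanishing third forward difference, so
  - P(-3) + 3·P(-2) - 3·P(-1) + P(0) = 0.
Substituting the known values and solving for P(-1):
  -3·P(-1) = -30
  P(-1) = 10.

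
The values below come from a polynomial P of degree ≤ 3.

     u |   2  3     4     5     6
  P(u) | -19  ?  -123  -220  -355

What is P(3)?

On equispaced nodes a degree-3 polynomial has vanishing fourth forward difference, so
  P(2) - 4·P(3) + 6·P(4) - 4·P(5) + P(6) = 0.
Substituting the known values and solving for P(3):
  -4·P(3) = 232
  P(3) = -58.

-58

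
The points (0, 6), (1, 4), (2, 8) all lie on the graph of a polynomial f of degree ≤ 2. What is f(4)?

34

Using the Lagrange interpolation formula with nodes 0, 1, 2:
  L_0(s) = (s - 1)(s - 2) / 2
  L_1(s) = s(s - 2) / -1
  L_2(s) = s(s - 1) / 2
Then f(s) = 6·L_0(s) + 4·L_1(s) + 8·L_2(s).
Expanding and collecting terms gives f(s) = 3s² - 5s + 6.
Evaluating at s = 4: f(4) = 34.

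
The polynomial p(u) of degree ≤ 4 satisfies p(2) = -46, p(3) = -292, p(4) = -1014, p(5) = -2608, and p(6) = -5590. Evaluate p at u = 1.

Forward differences of the values at u = 2, 3, 4, 5, 6:
  p  : -46  -292  -1014  -2608  -5590
  Δ  : -246  -722  -1594  -2982
  Δ^2: -476  -872  -1388
  Δ^3: -396  -516
  Δ^4: -120
The fourth differences are constant, confirming degree 4.
Interpolating (Newton forward form) and evaluating at u = 1 gives p(1) = 0.

0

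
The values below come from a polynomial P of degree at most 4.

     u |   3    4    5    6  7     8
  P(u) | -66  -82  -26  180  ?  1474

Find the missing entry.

On equispaced nodes a degree-4 polynomial has vanishing fifth forward difference, so
  - P(3) + 5·P(4) - 10·P(5) + 10·P(6) - 5·P(7) + P(8) = 0.
Substituting the known values and solving for P(7):
  -5·P(7) = -3190
  P(7) = 638.

638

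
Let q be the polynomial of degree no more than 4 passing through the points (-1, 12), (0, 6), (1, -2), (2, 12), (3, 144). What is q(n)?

q(n) = 3n^4 - 2n^3 - 4n^2 - 5n + 6

Using the Lagrange interpolation formula with nodes -1, 0, 1, 2, 3:
  L_0(n) = n(n - 1)(n - 2)(n - 3) / 24
  L_1(n) = (n + 1)(n - 1)(n - 2)(n - 3) / -6
  L_2(n) = (n + 1)n(n - 2)(n - 3) / 4
  L_3(n) = (n + 1)n(n - 1)(n - 3) / -6
  L_4(n) = (n + 1)n(n - 1)(n - 2) / 24
Then q(n) = 12·L_0(n) + 6·L_1(n) - 2·L_2(n) + 12·L_3(n) + 144·L_4(n).
Expanding and collecting terms gives q(n) = 3n^4 - 2n^3 - 4n^2 - 5n + 6.
Check: q(3) = 144. ✓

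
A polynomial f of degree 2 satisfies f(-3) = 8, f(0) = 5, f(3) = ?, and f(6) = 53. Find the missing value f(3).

On equispaced nodes a degree-2 polynomial has vanishing third forward difference, so
  - f(-3) + 3·f(0) - 3·f(3) + f(6) = 0.
Substituting the known values and solving for f(3):
  -3·f(3) = -60
  f(3) = 20.

20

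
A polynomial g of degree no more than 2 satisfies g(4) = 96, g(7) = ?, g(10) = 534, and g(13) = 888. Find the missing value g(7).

270

The 3 known points determine the degree-2 polynomial uniquely.
Write g(s) = as^2 + bs + c. Substituting each data point gives a linear system:
  16a + 4b + c = 96
  100a + 10b + c = 534
  169a + 13b + c = 888
Solving the system yields a = 5, b = 3, c = 4.
So g(s) = 5s^2 + 3s + 4.
Then g(7) = 270.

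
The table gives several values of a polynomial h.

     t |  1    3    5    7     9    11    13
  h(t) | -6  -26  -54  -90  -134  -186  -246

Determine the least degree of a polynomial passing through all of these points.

Forward differences of the values at t = 1, 3, 5, 7, 9, 11, 13:
  h  : -6  -26  -54  -90  -134  -186  -246
  Δ  : -20  -28  -36  -44  -52  -60
  Δ^2: -8  -8  -8  -8  -8
  Δ^3: 0  0  0  0
  Δ^4: 0  0  0
  Δ^5: 0  0
  Δ^6: 0
The second differences are constant (-8) and nonzero, while all higher differences vanish, so the minimal degree is 2.

2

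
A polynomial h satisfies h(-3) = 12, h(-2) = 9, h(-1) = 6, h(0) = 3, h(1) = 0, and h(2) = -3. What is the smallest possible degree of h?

Forward differences of the values at x = -3, -2, -1, 0, 1, 2:
  h  : 12  9  6  3  0  -3
  Δ  : -3  -3  -3  -3  -3
  Δ^2: 0  0  0  0
  Δ^3: 0  0  0
  Δ^4: 0  0
  Δ^5: 0
The first differences are constant (-3) and nonzero, while all higher differences vanish, so the minimal degree is 1.

1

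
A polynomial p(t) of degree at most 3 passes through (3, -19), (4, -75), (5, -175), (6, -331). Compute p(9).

Forward differences of the values at t = 3, 4, 5, 6:
  p  : -19  -75  -175  -331
  Δ  : -56  -100  -156
  Δ^2: -44  -56
  Δ^3: -12
The third differences are constant, confirming degree 3.
Interpolating (Newton forward form) and evaluating at t = 9 gives p(9) = -1255.

-1255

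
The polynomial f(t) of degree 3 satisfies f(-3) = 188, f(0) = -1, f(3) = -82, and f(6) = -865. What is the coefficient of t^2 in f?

Write f(t) = at^3 + bt^2 + ct + d. Substituting each data point gives a linear system:
  -27a + 9b - 3c + d = 188
  d = -1
  27a + 9b + 3c + d = -82
  216a + 36b + 6c + d = -865
Solving the system yields a = -5, b = 6, c = 0, d = -1.
So f(t) = -5t^3 + 6t^2 - 1.
The coefficient of t^2 is 6.

6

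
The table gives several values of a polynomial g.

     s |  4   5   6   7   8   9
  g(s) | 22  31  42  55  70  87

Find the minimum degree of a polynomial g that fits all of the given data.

Forward differences of the values at s = 4, 5, 6, 7, 8, 9:
  g  : 22  31  42  55  70  87
  Δ  : 9  11  13  15  17
  Δ^2: 2  2  2  2
  Δ^3: 0  0  0
  Δ^4: 0  0
  Δ^5: 0
The second differences are constant (2) and nonzero, while all higher differences vanish, so the minimal degree is 2.

2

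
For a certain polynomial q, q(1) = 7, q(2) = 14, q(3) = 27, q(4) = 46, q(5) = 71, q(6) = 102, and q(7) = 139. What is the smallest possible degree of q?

2

Forward differences of the values at n = 1, 2, 3, 4, 5, 6, 7:
  q  : 7  14  27  46  71  102  139
  Δ  : 7  13  19  25  31  37
  Δ^2: 6  6  6  6  6
  Δ^3: 0  0  0  0
  Δ^4: 0  0  0
  Δ^5: 0  0
  Δ^6: 0
The second differences are constant (6) and nonzero, while all higher differences vanish, so the minimal degree is 2.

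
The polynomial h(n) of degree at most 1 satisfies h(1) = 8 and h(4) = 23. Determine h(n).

Using the Lagrange interpolation formula with nodes 1, 4:
  L_0(n) = (n - 4) / -3
  L_1(n) = (n - 1) / 3
Then h(n) = 8·L_0(n) + 23·L_1(n).
Expanding and collecting terms gives h(n) = 5n + 3.
Check: h(1) = 8. ✓

h(n) = 5n + 3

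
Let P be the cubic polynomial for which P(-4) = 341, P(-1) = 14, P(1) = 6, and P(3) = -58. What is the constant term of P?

5

Write P(t) = at^3 + bt^2 + ct + d. Substituting each data point gives a linear system:
  -64a + 16b - 4c + d = 341
  -a + b - c + d = 14
  a + b + c + d = 6
  27a + 9b + 3c + d = -58
Solving the system yields a = -4, b = 5, c = 0, d = 5.
So P(t) = -4t³ + 5t² + 5.
The constant term is 5.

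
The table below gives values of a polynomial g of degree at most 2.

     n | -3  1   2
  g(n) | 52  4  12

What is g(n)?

g(n) = 4n^2 - 4n + 4

Write g(n) = an^2 + bn + c. Substituting each data point gives a linear system:
  9a - 3b + c = 52
  a + b + c = 4
  4a + 2b + c = 12
Solving the system yields a = 4, b = -4, c = 4.
So g(n) = 4n^2 - 4n + 4.
Check: g(1) = 4. ✓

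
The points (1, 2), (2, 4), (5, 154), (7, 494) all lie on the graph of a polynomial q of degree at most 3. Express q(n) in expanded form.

q(n) = 2n^3 - 4n^2 + 4

Write q(n) = an^3 + bn^2 + cn + d. Substituting each data point gives a linear system:
  a + b + c + d = 2
  8a + 4b + 2c + d = 4
  125a + 25b + 5c + d = 154
  343a + 49b + 7c + d = 494
Solving the system yields a = 2, b = -4, c = 0, d = 4.
So q(n) = 2n³ - 4n² + 4.
Check: q(1) = 2. ✓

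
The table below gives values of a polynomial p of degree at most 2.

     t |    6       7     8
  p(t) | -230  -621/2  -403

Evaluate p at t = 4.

-105

Write p(t) = at^2 + bt + c. Substituting each data point gives a linear system:
  36a + 6b + c = -230
  49a + 7b + c = -621/2
  64a + 8b + c = -403
Solving the system yields a = -6, b = -5/2, c = 1.
So p(t) = -6t^2 - (5/2)t + 1.
Then p(4) = -105.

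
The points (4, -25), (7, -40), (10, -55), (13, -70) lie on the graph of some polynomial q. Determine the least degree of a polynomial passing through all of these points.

1

Forward differences of the values at n = 4, 7, 10, 13:
  q  : -25  -40  -55  -70
  Δ  : -15  -15  -15
  Δ^2: 0  0
  Δ^3: 0
The first differences are constant (-15) and nonzero, while all higher differences vanish, so the minimal degree is 1.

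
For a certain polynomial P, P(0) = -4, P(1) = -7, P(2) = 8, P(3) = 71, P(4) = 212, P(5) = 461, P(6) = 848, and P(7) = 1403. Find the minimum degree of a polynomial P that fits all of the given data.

3

Forward differences of the values at u = 0, 1, 2, 3, 4, 5, 6, 7:
  P  : -4  -7  8  71  212  461  848  1403
  Δ  : -3  15  63  141  249  387  555
  Δ^2: 18  48  78  108  138  168
  Δ^3: 30  30  30  30  30
  Δ^4: 0  0  0  0
  Δ^5: 0  0  0
  Δ^6: 0  0
  Δ^7: 0
The third differences are constant (30) and nonzero, while all higher differences vanish, so the minimal degree is 3.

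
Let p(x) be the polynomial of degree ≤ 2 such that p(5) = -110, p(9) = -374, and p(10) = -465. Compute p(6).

Write p(x) = ax^2 + bx + c. Substituting each data point gives a linear system:
  25a + 5b + c = -110
  81a + 9b + c = -374
  100a + 10b + c = -465
Solving the system yields a = -5, b = 4, c = -5.
So p(x) = -5x^2 + 4x - 5.
Then p(6) = -161.

-161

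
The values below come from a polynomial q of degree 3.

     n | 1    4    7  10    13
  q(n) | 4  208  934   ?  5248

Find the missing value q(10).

2506

On equispaced nodes a degree-3 polynomial has vanishing fourth forward difference, so
  q(1) - 4·q(4) + 6·q(7) - 4·q(10) + q(13) = 0.
Substituting the known values and solving for q(10):
  -4·q(10) = -10024
  q(10) = 2506.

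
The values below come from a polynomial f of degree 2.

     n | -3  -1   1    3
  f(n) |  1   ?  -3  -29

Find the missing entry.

The 3 known points determine the degree-2 polynomial uniquely.
Write f(n) = an^2 + bn + c. Substituting each data point gives a linear system:
  9a - 3b + c = 1
  a + b + c = -3
  9a + 3b + c = -29
Solving the system yields a = -2, b = -5, c = 4.
So f(n) = -2n² - 5n + 4.
Then f(-1) = 7.

7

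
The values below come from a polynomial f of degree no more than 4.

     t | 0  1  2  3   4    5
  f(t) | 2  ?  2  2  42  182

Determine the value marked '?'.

6

On equispaced nodes a degree-4 polynomial has vanishing fifth forward difference, so
  - f(0) + 5·f(1) - 10·f(2) + 10·f(3) - 5·f(4) + f(5) = 0.
Substituting the known values and solving for f(1):
  5·f(1) = 30
  f(1) = 6.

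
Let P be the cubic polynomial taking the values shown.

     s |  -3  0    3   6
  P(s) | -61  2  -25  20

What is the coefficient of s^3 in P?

1

Write P(s) = as^3 + bs^2 + cs + d. Substituting each data point gives a linear system:
  -27a + 9b - 3c + d = -61
  d = 2
  27a + 9b + 3c + d = -25
  216a + 36b + 6c + d = 20
Solving the system yields a = 1, b = -5, c = -3, d = 2.
So P(s) = s^3 - 5s^2 - 3s + 2.
The leading coefficient is 1.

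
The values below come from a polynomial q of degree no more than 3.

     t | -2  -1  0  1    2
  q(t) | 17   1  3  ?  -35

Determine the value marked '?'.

The 4 known points determine the degree-3 polynomial uniquely.
Write q(t) = at^3 + bt^2 + ct + d. Substituting each data point gives a linear system:
  -8a + 4b - 2c + d = 17
  -a + b - c + d = 1
  d = 3
  8a + 4b + 2c + d = -35
Solving the system yields a = -4, b = -3, c = 3, d = 3.
So q(t) = -4t^3 - 3t^2 + 3t + 3.
Then q(1) = -1.

-1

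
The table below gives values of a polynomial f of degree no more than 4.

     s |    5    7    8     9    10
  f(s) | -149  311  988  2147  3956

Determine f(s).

Write f(s) = as^4 + bs^3 + cs^2 + ds + e. Substituting each data point gives a linear system:
  625a + 125b + 25c + 5d + e = -149
  2401a + 343b + 49c + 7d + e = 311
  4096a + 512b + 64c + 8d + e = 988
  6561a + 729b + 81c + 9d + e = 2147
  10000a + 1000b + 100c + 10d + e = 3956
Solving the system yields a = 1, b = -6, c = 0, d = -4, e = -4.
So f(s) = s⁴ - 6s³ - 4s - 4.
Check: f(5) = -149. ✓

f(s) = s^4 - 6s^3 - 4s - 4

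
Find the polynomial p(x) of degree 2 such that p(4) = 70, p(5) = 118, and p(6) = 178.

Using the Lagrange interpolation formula with nodes 4, 5, 6:
  L_0(x) = (x - 5)(x - 6) / 2
  L_1(x) = (x - 4)(x - 6) / -1
  L_2(x) = (x - 4)(x - 5) / 2
Then p(x) = 70·L_0(x) + 118·L_1(x) + 178·L_2(x).
Expanding and collecting terms gives p(x) = 6x^2 - 6x - 2.
Check: p(6) = 178. ✓

p(x) = 6x^2 - 6x - 2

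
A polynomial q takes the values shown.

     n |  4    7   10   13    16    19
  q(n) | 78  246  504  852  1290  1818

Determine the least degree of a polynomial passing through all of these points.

Forward differences of the values at n = 4, 7, 10, 13, 16, 19:
  q  : 78  246  504  852  1290  1818
  Δ  : 168  258  348  438  528
  Δ^2: 90  90  90  90
  Δ^3: 0  0  0
  Δ^4: 0  0
  Δ^5: 0
The second differences are constant (90) and nonzero, while all higher differences vanish, so the minimal degree is 2.

2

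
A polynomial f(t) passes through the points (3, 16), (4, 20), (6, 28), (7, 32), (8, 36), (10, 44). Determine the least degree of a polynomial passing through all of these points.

1

Divided differences on the nodes 3, 4, 6, 7, 8, 10:
  order 0: 16  20  28  32  36  44
  order 1: 4  4  4  4  4
  order 2: 0  0  0  0
  order 3: 0  0  0
  order 4: 0  0
  order 5: 0
The order-1 divided differences are all 4 (nonzero) and every higher order vanishes, so the data lies on a polynomial of degree exactly 1.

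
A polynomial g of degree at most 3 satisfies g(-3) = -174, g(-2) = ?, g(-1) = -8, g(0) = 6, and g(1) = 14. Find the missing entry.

The 4 known points determine the degree-3 polynomial uniquely.
Write g(u) = au^3 + bu^2 + cu + d. Substituting each data point gives a linear system:
  -27a + 9b - 3c + d = -174
  -a + b - c + d = -8
  d = 6
  a + b + c + d = 14
Solving the system yields a = 5, b = -3, c = 6, d = 6.
So g(u) = 5u^3 - 3u^2 + 6u + 6.
Then g(-2) = -58.

-58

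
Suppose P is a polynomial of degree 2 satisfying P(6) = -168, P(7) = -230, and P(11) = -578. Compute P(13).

Using the Lagrange interpolation formula with nodes 6, 7, 11:
  L_0(u) = (u - 7)(u - 11) / 5
  L_1(u) = (u - 6)(u - 11) / -4
  L_2(u) = (u - 6)(u - 7) / 20
Then P(u) = -168·L_0(u) - 230·L_1(u) - 578·L_2(u).
Expanding and collecting terms gives P(u) = -5u^2 + 3u - 6.
Evaluating at u = 13: P(13) = -812.

-812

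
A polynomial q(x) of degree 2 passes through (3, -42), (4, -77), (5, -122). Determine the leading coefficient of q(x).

-5

Write q(x) = ax^2 + bx + c. Substituting each data point gives a linear system:
  9a + 3b + c = -42
  16a + 4b + c = -77
  25a + 5b + c = -122
Solving the system yields a = -5, b = 0, c = 3.
So q(x) = -5x^2 + 3.
The leading coefficient is -5.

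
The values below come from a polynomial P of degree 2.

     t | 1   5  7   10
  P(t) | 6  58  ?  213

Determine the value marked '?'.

The 3 known points determine the degree-2 polynomial uniquely.
Write P(t) = at^2 + bt + c. Substituting each data point gives a linear system:
  a + b + c = 6
  25a + 5b + c = 58
  100a + 10b + c = 213
Solving the system yields a = 2, b = 1, c = 3.
So P(t) = 2t^2 + t + 3.
Then P(7) = 108.

108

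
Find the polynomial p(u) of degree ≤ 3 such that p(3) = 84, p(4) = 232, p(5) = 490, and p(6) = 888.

p(u) = 5u^3 - 5u^2 - 2u

Write p(u) = au^3 + bu^2 + cu + d. Substituting each data point gives a linear system:
  27a + 9b + 3c + d = 84
  64a + 16b + 4c + d = 232
  125a + 25b + 5c + d = 490
  216a + 36b + 6c + d = 888
Solving the system yields a = 5, b = -5, c = -2, d = 0.
So p(u) = 5u^3 - 5u^2 - 2u.
Check: p(3) = 84. ✓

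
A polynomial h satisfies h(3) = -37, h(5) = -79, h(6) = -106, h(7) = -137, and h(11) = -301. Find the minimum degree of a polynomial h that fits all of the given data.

Divided differences on the nodes 3, 5, 6, 7, 11:
  order 0: -37  -79  -106  -137  -301
  order 1: -21  -27  -31  -41
  order 2: -2  -2  -2
  order 3: 0  0
  order 4: 0
The order-2 divided differences are all -2 (nonzero) and every higher order vanishes, so the data lies on a polynomial of degree exactly 2.

2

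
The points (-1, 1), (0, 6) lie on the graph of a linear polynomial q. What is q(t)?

Using the Lagrange interpolation formula with nodes -1, 0:
  L_0(t) = t / -1
  L_1(t) = (t + 1) / 1
Then q(t) = 1·L_0(t) + 6·L_1(t).
Expanding and collecting terms gives q(t) = 5t + 6.
Check: q(-1) = 1. ✓

q(t) = 5t + 6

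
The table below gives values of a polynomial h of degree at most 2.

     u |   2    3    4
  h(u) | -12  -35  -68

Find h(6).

-164

Forward differences of the values at u = 2, 3, 4:
  h  : -12  -35  -68
  Δ  : -23  -33
  Δ^2: -10
The second differences are constant, confirming degree 2.
Interpolating (Newton forward form) and evaluating at u = 6 gives h(6) = -164.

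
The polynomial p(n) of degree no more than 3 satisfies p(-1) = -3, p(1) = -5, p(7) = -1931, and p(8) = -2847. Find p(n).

Write p(n) = an^3 + bn^2 + cn + d. Substituting each data point gives a linear system:
  -a + b - c + d = -3
  a + b + c + d = -5
  343a + 49b + 7c + d = -1931
  512a + 64b + 8c + d = -2847
Solving the system yields a = -5, b = -5, c = 4, d = 1.
So p(n) = -5n^3 - 5n^2 + 4n + 1.
Check: p(8) = -2847. ✓

p(n) = -5n^3 - 5n^2 + 4n + 1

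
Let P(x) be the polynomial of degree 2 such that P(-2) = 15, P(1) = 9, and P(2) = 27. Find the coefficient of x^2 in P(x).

5

Write P(x) = ax^2 + bx + c. Substituting each data point gives a linear system:
  4a - 2b + c = 15
  a + b + c = 9
  4a + 2b + c = 27
Solving the system yields a = 5, b = 3, c = 1.
So P(x) = 5x^2 + 3x + 1.
The leading coefficient is 5.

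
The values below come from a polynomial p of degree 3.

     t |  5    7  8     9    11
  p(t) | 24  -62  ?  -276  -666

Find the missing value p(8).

The 4 known points determine the degree-3 polynomial uniquely.
Write p(t) = at^3 + bt^2 + ct + d. Substituting each data point gives a linear system:
  125a + 25b + 5c + d = 24
  343a + 49b + 7c + d = -62
  729a + 81b + 9c + d = -276
  1331a + 121b + 11c + d = -666
Solving the system yields a = -1, b = 5, c = 6, d = -6.
So p(t) = -t³ + 5t² + 6t - 6.
Then p(8) = -150.

-150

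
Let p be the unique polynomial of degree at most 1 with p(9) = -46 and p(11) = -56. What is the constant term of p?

Write p(s) = as + b. Substituting each data point gives a linear system:
  9a + b = -46
  11a + b = -56
Solving the system yields a = -5, b = -1.
So p(s) = -5s - 1.
The constant term is -1.

-1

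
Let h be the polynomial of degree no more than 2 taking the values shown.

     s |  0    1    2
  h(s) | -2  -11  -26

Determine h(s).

h(s) = -3s^2 - 6s - 2

Write h(s) = as^2 + bs + c. Substituting each data point gives a linear system:
  c = -2
  a + b + c = -11
  4a + 2b + c = -26
Solving the system yields a = -3, b = -6, c = -2.
So h(s) = -3s^2 - 6s - 2.
Check: h(1) = -11. ✓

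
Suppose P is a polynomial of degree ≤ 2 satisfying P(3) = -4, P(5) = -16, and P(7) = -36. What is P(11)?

-100

Write P(u) = au^2 + bu + c. Substituting each data point gives a linear system:
  9a + 3b + c = -4
  25a + 5b + c = -16
  49a + 7b + c = -36
Solving the system yields a = -1, b = 2, c = -1.
So P(u) = -u^2 + 2u - 1.
Then P(11) = -100.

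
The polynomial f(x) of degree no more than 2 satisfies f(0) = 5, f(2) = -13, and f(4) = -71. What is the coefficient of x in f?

Write f(x) = ax^2 + bx + c. Substituting each data point gives a linear system:
  c = 5
  4a + 2b + c = -13
  16a + 4b + c = -71
Solving the system yields a = -5, b = 1, c = 5.
So f(x) = -5x² + x + 5.
The coefficient of x is 1.

1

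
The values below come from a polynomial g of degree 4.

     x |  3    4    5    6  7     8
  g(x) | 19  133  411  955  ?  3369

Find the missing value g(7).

The 5 known points determine the degree-4 polynomial uniquely.
Write g(x) = ax^4 + bx^3 + cx^2 + dx + e. Substituting each data point gives a linear system:
  81a + 27b + 9c + 3d + e = 19
  256a + 64b + 16c + 4d + e = 133
  625a + 125b + 25c + 5d + e = 411
  1296a + 216b + 36c + 6d + e = 955
  4096a + 512b + 64c + 8d + e = 3369
Solving the system yields a = 1, b = -1, c = -3, d = -3, e = 1.
So g(x) = x^4 - x^3 - 3x^2 - 3x + 1.
Then g(7) = 1891.

1891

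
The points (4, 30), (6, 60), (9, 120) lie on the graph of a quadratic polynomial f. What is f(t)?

f(t) = t^2 + 5t - 6

Using the Lagrange interpolation formula with nodes 4, 6, 9:
  L_0(t) = (t - 6)(t - 9) / 10
  L_1(t) = (t - 4)(t - 9) / -6
  L_2(t) = (t - 4)(t - 6) / 15
Then f(t) = 30·L_0(t) + 60·L_1(t) + 120·L_2(t).
Expanding and collecting terms gives f(t) = t^2 + 5t - 6.
Check: f(4) = 30. ✓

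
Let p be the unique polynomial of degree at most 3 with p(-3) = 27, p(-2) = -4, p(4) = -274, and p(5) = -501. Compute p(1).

-13

Using the Lagrange interpolation formula with nodes -3, -2, 4, 5:
  L_0(n) = (n + 2)(n - 4)(n - 5) / -56
  L_1(n) = (n + 3)(n - 4)(n - 5) / 42
  L_2(n) = (n + 3)(n + 2)(n - 5) / -42
  L_3(n) = (n + 3)(n + 2)(n - 4) / 56
Then p(n) = 27·L_0(n) - 4·L_1(n) - 274·L_2(n) - 501·L_3(n).
Expanding and collecting terms gives p(n) = -3n^3 - 5n^2 + n - 6.
Evaluating at n = 1: p(1) = -13.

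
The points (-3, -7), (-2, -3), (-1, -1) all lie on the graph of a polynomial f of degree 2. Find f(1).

Forward differences of the values at u = -3, -2, -1:
  f  : -7  -3  -1
  Δ  : 4  2
  Δ^2: -2
The second differences are constant, confirming degree 2.
Interpolating (Newton forward form) and evaluating at u = 1 gives f(1) = -3.

-3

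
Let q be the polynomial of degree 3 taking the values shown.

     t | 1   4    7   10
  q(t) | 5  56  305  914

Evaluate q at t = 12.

1600

Write q(t) = at^3 + bt^2 + ct + d. Substituting each data point gives a linear system:
  a + b + c + d = 5
  64a + 16b + 4c + d = 56
  343a + 49b + 7c + d = 305
  1000a + 100b + 10c + d = 914
Solving the system yields a = 1, b = -1, c = 1, d = 4.
So q(t) = t^3 - t^2 + t + 4.
Then q(12) = 1600.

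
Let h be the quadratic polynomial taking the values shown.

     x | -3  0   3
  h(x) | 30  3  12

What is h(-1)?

8

Forward differences of the values at x = -3, 0, 3:
  h  : 30  3  12
  Δ  : -27  9
  Δ^2: 36
The second differences are constant, confirming degree 2.
Interpolating (Newton forward form) and evaluating at x = -1 gives h(-1) = 8.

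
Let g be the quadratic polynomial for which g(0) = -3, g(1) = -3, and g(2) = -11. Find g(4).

Forward differences of the values at n = 0, 1, 2:
  g  : -3  -3  -11
  Δ  : 0  -8
  Δ^2: -8
The second differences are constant, confirming degree 2.
Interpolating (Newton forward form) and evaluating at n = 4 gives g(4) = -51.

-51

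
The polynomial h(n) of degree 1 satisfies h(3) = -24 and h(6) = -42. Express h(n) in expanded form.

h(n) = -6n - 6

Write h(n) = an + b. Substituting each data point gives a linear system:
  3a + b = -24
  6a + b = -42
Solving the system yields a = -6, b = -6.
So h(n) = -6n - 6.
Check: h(3) = -24. ✓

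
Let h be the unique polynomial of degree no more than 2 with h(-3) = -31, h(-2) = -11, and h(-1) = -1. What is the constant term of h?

Write h(n) = an^2 + bn + c. Substituting each data point gives a linear system:
  9a - 3b + c = -31
  4a - 2b + c = -11
  a - b + c = -1
Solving the system yields a = -5, b = -5, c = -1.
So h(n) = -5n^2 - 5n - 1.
The constant term is -1.

-1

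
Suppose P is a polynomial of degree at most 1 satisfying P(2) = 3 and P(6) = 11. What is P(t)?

Write P(t) = at + b. Substituting each data point gives a linear system:
  2a + b = 3
  6a + b = 11
Solving the system yields a = 2, b = -1.
So P(t) = 2t - 1.
Check: P(2) = 3. ✓

P(t) = 2t - 1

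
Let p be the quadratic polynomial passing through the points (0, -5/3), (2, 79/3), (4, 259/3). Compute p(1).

Using the Lagrange interpolation formula with nodes 0, 2, 4:
  L_0(n) = (n - 2)(n - 4) / 8
  L_1(n) = n(n - 4) / -4
  L_2(n) = n(n - 2) / 8
Then p(n) = -5/3·L_0(n) + 79/3·L_1(n) + 259/3·L_2(n).
Expanding and collecting terms gives p(n) = 4n^2 + 6n - 5/3.
Evaluating at n = 1: p(1) = 25/3.

25/3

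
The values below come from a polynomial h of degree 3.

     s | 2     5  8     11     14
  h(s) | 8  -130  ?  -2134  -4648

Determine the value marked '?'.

-736

On equispaced nodes a degree-3 polynomial has vanishing fourth forward difference, so
  h(2) - 4·h(5) + 6·h(8) - 4·h(11) + h(14) = 0.
Substituting the known values and solving for h(8):
  6·h(8) = -4416
  h(8) = -736.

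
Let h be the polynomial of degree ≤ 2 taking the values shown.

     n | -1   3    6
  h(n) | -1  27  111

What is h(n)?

h(n) = 3n^2 + n - 3

Using the Lagrange interpolation formula with nodes -1, 3, 6:
  L_0(n) = (n - 3)(n - 6) / 28
  L_1(n) = (n + 1)(n - 6) / -12
  L_2(n) = (n + 1)(n - 3) / 21
Then h(n) = -1·L_0(n) + 27·L_1(n) + 111·L_2(n).
Expanding and collecting terms gives h(n) = 3n² + n - 3.
Check: h(3) = 27. ✓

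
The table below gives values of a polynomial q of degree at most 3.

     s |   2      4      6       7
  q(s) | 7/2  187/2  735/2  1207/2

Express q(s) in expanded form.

Write q(s) = as^3 + bs^2 + cs + d. Substituting each data point gives a linear system:
  8a + 4b + 2c + d = 7/2
  64a + 16b + 4c + d = 187/2
  216a + 36b + 6c + d = 735/2
  343a + 49b + 7c + d = 1207/2
Solving the system yields a = 2, b = -1, c = -5, d = 3/2.
So q(s) = 2s^3 - s^2 - 5s + 3/2.
Check: q(6) = 735/2. ✓

q(s) = 2s^3 - s^2 - 5s + 3/2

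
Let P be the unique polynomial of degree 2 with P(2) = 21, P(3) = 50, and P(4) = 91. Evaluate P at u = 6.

Write P(u) = au^2 + bu + c. Substituting each data point gives a linear system:
  4a + 2b + c = 21
  9a + 3b + c = 50
  16a + 4b + c = 91
Solving the system yields a = 6, b = -1, c = -1.
So P(u) = 6u² - u - 1.
Then P(6) = 209.

209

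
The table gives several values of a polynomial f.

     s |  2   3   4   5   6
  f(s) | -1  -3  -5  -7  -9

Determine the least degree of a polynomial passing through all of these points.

1

Forward differences of the values at s = 2, 3, 4, 5, 6:
  f  : -1  -3  -5  -7  -9
  Δ  : -2  -2  -2  -2
  Δ^2: 0  0  0
  Δ^3: 0  0
  Δ^4: 0
The first differences are constant (-2) and nonzero, while all higher differences vanish, so the minimal degree is 1.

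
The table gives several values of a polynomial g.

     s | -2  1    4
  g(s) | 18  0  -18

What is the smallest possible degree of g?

1

Forward differences of the values at s = -2, 1, 4:
  g  : 18  0  -18
  Δ  : -18  -18
  Δ^2: 0
The first differences are constant (-18) and nonzero, while all higher differences vanish, so the minimal degree is 1.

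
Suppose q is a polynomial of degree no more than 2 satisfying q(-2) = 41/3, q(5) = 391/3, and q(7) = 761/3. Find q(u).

Using the Lagrange interpolation formula with nodes -2, 5, 7:
  L_0(u) = (u - 5)(u - 7) / 63
  L_1(u) = (u + 2)(u - 7) / -14
  L_2(u) = (u + 2)(u - 5) / 18
Then q(u) = 41/3·L_0(u) + 391/3·L_1(u) + 761/3·L_2(u).
Expanding and collecting terms gives q(u) = 5u² + (5/3)u - 3.
Check: q(5) = 391/3. ✓

q(u) = 5u^2 + (5/3)u - 3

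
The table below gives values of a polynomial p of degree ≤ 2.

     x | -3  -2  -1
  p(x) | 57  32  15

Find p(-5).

131

Using the Lagrange interpolation formula with nodes -3, -2, -1:
  L_0(x) = (x + 2)(x + 1) / 2
  L_1(x) = (x + 3)(x + 1) / -1
  L_2(x) = (x + 3)(x + 2) / 2
Then p(x) = 57·L_0(x) + 32·L_1(x) + 15·L_2(x).
Expanding and collecting terms gives p(x) = 4x^2 - 5x + 6.
Evaluating at x = -5: p(-5) = 131.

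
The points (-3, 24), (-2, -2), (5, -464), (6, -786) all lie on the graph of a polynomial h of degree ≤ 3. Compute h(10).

-3434

Write h(n) = an^3 + bn^2 + cn + d. Substituting each data point gives a linear system:
  -27a + 9b - 3c + d = 24
  -8a + 4b - 2c + d = -2
  125a + 25b + 5c + d = -464
  216a + 36b + 6c + d = -786
Solving the system yields a = -3, b = -5, c = 6, d = 6.
So h(n) = -3n^3 - 5n^2 + 6n + 6.
Then h(10) = -3434.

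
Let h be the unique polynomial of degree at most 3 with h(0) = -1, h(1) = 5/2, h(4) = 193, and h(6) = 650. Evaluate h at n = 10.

3004

Using the Lagrange interpolation formula with nodes 0, 1, 4, 6:
  L_0(n) = (n - 1)(n - 4)(n - 6) / -24
  L_1(n) = n(n - 4)(n - 6) / 15
  L_2(n) = n(n - 1)(n - 6) / -24
  L_3(n) = n(n - 1)(n - 4) / 60
Then h(n) = -1·L_0(n) + 5/2·L_1(n) + 193·L_2(n) + 650·L_3(n).
Expanding and collecting terms gives h(n) = 3n^3 + (1/2)n - 1.
Evaluating at n = 10: h(10) = 3004.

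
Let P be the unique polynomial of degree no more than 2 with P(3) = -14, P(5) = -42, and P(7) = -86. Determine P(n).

Write P(n) = an^2 + bn + c. Substituting each data point gives a linear system:
  9a + 3b + c = -14
  25a + 5b + c = -42
  49a + 7b + c = -86
Solving the system yields a = -2, b = 2, c = -2.
So P(n) = -2n^2 + 2n - 2.
Check: P(7) = -86. ✓

P(n) = -2n^2 + 2n - 2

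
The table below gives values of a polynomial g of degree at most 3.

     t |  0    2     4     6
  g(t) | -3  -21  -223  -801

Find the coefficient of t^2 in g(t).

1

Write g(t) = at^3 + bt^2 + ct + d. Substituting each data point gives a linear system:
  d = -3
  8a + 4b + 2c + d = -21
  64a + 16b + 4c + d = -223
  216a + 36b + 6c + d = -801
Solving the system yields a = -4, b = 1, c = 5, d = -3.
So g(t) = -4t³ + t² + 5t - 3.
The coefficient of t^2 is 1.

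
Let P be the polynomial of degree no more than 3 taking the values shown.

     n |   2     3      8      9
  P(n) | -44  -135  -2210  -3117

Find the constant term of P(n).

Write P(n) = an^3 + bn^2 + cn + d. Substituting each data point gives a linear system:
  8a + 4b + 2c + d = -44
  27a + 9b + 3c + d = -135
  512a + 64b + 8c + d = -2210
  729a + 81b + 9c + d = -3117
Solving the system yields a = -4, b = -2, c = -5, d = 6.
So P(n) = -4n³ - 2n² - 5n + 6.
The constant term is 6.

6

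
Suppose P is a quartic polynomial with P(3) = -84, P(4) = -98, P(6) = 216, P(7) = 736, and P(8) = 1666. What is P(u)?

Using the Lagrange interpolation formula with nodes 3, 4, 6, 7, 8:
  L_0(u) = (u - 4)(u - 6)(u - 7)(u - 8) / 60
  L_1(u) = (u - 3)(u - 6)(u - 7)(u - 8) / -24
  L_2(u) = (u - 3)(u - 4)(u - 7)(u - 8) / 12
  L_3(u) = (u - 3)(u - 4)(u - 6)(u - 8) / -12
  L_4(u) = (u - 3)(u - 4)(u - 6)(u - 7) / 40
Then P(u) = -84·L_0(u) - 98·L_1(u) + 216·L_2(u) + 736·L_3(u) + 1666·L_4(u).
Expanding and collecting terms gives P(u) = u^4 - 4u^3 - 6u^2 + u - 6.
Check: P(4) = -98. ✓

P(u) = u^4 - 4u^3 - 6u^2 + u - 6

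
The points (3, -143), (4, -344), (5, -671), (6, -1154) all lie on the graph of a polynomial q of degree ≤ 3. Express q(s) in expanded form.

Write q(s) = as^3 + bs^2 + cs + d. Substituting each data point gives a linear system:
  27a + 9b + 3c + d = -143
  64a + 16b + 4c + d = -344
  125a + 25b + 5c + d = -671
  216a + 36b + 6c + d = -1154
Solving the system yields a = -5, b = -3, c = 5, d = 4.
So q(s) = -5s^3 - 3s^2 + 5s + 4.
Check: q(4) = -344. ✓

q(s) = -5s^3 - 3s^2 + 5s + 4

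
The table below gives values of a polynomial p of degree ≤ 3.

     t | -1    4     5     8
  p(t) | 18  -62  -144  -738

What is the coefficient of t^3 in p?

-2

Write p(t) = at^3 + bt^2 + ct + d. Substituting each data point gives a linear system:
  -a + b - c + d = 18
  64a + 16b + 4c + d = -62
  125a + 25b + 5c + d = -144
  512a + 64b + 8c + d = -738
Solving the system yields a = -2, b = 5, c = -5, d = 6.
So p(t) = -2t^3 + 5t^2 - 5t + 6.
The leading coefficient is -2.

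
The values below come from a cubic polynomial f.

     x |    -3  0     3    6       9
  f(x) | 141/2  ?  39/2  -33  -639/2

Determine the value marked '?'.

0

On equispaced nodes a degree-3 polynomial has vanishing fourth forward difference, so
  f(-3) - 4·f(0) + 6·f(3) - 4·f(6) + f(9) = 0.
Substituting the known values and solving for f(0):
  -4·f(0) = 0
  f(0) = 0.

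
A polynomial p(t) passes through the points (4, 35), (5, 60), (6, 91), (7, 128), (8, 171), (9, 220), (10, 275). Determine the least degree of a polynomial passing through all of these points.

Forward differences of the values at t = 4, 5, 6, 7, 8, 9, 10:
  p  : 35  60  91  128  171  220  275
  Δ  : 25  31  37  43  49  55
  Δ^2: 6  6  6  6  6
  Δ^3: 0  0  0  0
  Δ^4: 0  0  0
  Δ^5: 0  0
  Δ^6: 0
The second differences are constant (6) and nonzero, while all higher differences vanish, so the minimal degree is 2.

2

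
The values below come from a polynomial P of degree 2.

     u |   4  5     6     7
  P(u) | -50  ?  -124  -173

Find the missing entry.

On equispaced nodes a degree-2 polynomial has vanishing third forward difference, so
  - P(4) + 3·P(5) - 3·P(6) + P(7) = 0.
Substituting the known values and solving for P(5):
  3·P(5) = -249
  P(5) = -83.

-83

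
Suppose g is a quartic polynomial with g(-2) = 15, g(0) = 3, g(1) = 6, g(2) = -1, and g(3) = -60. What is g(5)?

-622

Write g(t) = at^4 + bt^3 + ct^2 + dt + e. Substituting each data point gives a linear system:
  16a - 8b + 4c - 2d + e = 15
  e = 3
  a + b + c + d + e = 6
  16a + 8b + 4c + 2d + e = -1
  81a + 27b + 9c + 3d + e = -60
Solving the system yields a = -1, b = -1, c = 5, d = 0, e = 3.
So g(t) = -t⁴ - t³ + 5t² + 3.
Then g(5) = -622.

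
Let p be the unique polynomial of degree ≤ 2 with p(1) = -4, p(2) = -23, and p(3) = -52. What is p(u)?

Write p(u) = au^2 + bu + c. Substituting each data point gives a linear system:
  a + b + c = -4
  4a + 2b + c = -23
  9a + 3b + c = -52
Solving the system yields a = -5, b = -4, c = 5.
So p(u) = -5u² - 4u + 5.
Check: p(2) = -23. ✓

p(u) = -5u^2 - 4u + 5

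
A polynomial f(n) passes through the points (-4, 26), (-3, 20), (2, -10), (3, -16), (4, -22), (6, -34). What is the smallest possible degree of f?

1

Divided differences on the nodes -4, -3, 2, 3, 4, 6:
  order 0: 26  20  -10  -16  -22  -34
  order 1: -6  -6  -6  -6  -6
  order 2: 0  0  0  0
  order 3: 0  0  0
  order 4: 0  0
  order 5: 0
The order-1 divided differences are all -6 (nonzero) and every higher order vanishes, so the data lies on a polynomial of degree exactly 1.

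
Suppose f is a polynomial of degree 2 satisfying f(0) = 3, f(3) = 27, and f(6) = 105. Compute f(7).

Forward differences of the values at n = 0, 3, 6:
  f  : 3  27  105
  Δ  : 24  78
  Δ^2: 54
The second differences are constant, confirming degree 2.
Interpolating (Newton forward form) and evaluating at n = 7 gives f(7) = 143.

143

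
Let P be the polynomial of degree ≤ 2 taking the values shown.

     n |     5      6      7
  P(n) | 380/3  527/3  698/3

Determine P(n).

P(n) = 4n^2 + 5n + 5/3

Write P(n) = an^2 + bn + c. Substituting each data point gives a linear system:
  25a + 5b + c = 380/3
  36a + 6b + c = 527/3
  49a + 7b + c = 698/3
Solving the system yields a = 4, b = 5, c = 5/3.
So P(n) = 4n² + 5n + 5/3.
Check: P(5) = 380/3. ✓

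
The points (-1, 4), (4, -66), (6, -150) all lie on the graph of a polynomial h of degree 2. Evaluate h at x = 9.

Write h(x) = ax^2 + bx + c. Substituting each data point gives a linear system:
  a - b + c = 4
  16a + 4b + c = -66
  36a + 6b + c = -150
Solving the system yields a = -4, b = -2, c = 6.
So h(x) = -4x^2 - 2x + 6.
Then h(9) = -336.

-336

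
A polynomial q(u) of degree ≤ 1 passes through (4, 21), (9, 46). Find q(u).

Write q(u) = au + b. Substituting each data point gives a linear system:
  4a + b = 21
  9a + b = 46
Solving the system yields a = 5, b = 1.
So q(u) = 5u + 1.
Check: q(9) = 46. ✓

q(u) = 5u + 1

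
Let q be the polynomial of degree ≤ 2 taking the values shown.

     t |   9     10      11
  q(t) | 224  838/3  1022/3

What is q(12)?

Write q(t) = at^2 + bt + c. Substituting each data point gives a linear system:
  81a + 9b + c = 224
  100a + 10b + c = 838/3
  121a + 11b + c = 1022/3
Solving the system yields a = 3, b = -5/3, c = -4.
So q(t) = 3t^2 - (5/3)t - 4.
Then q(12) = 408.

408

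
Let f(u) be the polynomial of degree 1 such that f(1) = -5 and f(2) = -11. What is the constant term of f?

Write f(u) = au + b. Substituting each data point gives a linear system:
  a + b = -5
  2a + b = -11
Solving the system yields a = -6, b = 1.
So f(u) = -6u + 1.
The constant term is 1.

1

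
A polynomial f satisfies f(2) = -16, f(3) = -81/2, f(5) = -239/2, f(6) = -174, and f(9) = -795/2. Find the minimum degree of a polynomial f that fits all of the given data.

2

Divided differences on the nodes 2, 3, 5, 6, 9:
  order 0: -16  -81/2  -239/2  -174  -795/2
  order 1: -49/2  -79/2  -109/2  -149/2
  order 2: -5  -5  -5
  order 3: 0  0
  order 4: 0
The order-2 divided differences are all -5 (nonzero) and every higher order vanishes, so the data lies on a polynomial of degree exactly 2.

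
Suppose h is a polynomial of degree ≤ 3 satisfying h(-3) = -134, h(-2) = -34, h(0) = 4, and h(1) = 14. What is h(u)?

h(u) = 6u^3 + 3u^2 + u + 4

Using the Lagrange interpolation formula with nodes -3, -2, 0, 1:
  L_0(u) = (u + 2)u(u - 1) / -12
  L_1(u) = (u + 3)u(u - 1) / 6
  L_2(u) = (u + 3)(u + 2)(u - 1) / -6
  L_3(u) = (u + 3)(u + 2)u / 12
Then h(u) = -134·L_0(u) - 34·L_1(u) + 4·L_2(u) + 14·L_3(u).
Expanding and collecting terms gives h(u) = 6u^3 + 3u^2 + u + 4.
Check: h(0) = 4. ✓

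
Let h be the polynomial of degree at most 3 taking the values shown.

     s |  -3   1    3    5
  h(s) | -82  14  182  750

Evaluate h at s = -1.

Using the Lagrange interpolation formula with nodes -3, 1, 3, 5:
  L_0(s) = (s - 1)(s - 3)(s - 5) / -192
  L_1(s) = (s + 3)(s - 3)(s - 5) / 32
  L_2(s) = (s + 3)(s - 1)(s - 5) / -24
  L_3(s) = (s + 3)(s - 1)(s - 3) / 64
Then h(s) = -82·L_0(s) + 14·L_1(s) + 182·L_2(s) + 750·L_3(s).
Expanding and collecting terms gives h(s) = 5s³ + 5s² - s + 5.
Evaluating at s = -1: h(-1) = 6.

6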